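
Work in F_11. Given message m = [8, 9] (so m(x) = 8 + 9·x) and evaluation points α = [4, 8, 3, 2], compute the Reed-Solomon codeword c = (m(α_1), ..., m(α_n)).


c = [0, 3, 2, 4]

Message polynomial: m(x) = 8 + 9·x (mod 11).
For each evaluation point α_i, compute m(α_i) mod 11:
  α_1 = 4: Horner steps 9 → 0, so m(4) = 0.
  α_2 = 8: Horner steps 9 → 3, so m(8) = 3.
  α_3 = 3: Horner steps 9 → 2, so m(3) = 2.
  α_4 = 2: Horner steps 9 → 4, so m(2) = 4.
Codeword c = [0, 3, 2, 4] ∈ F_11^4.


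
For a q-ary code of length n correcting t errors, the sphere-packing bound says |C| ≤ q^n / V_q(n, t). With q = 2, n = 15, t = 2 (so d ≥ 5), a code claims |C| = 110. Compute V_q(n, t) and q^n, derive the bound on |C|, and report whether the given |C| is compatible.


V_q(n, t) = 121, q^n = 32768, Hamming bound = 270, |C| = 110 ≤ bound (satisfied).

Step 1: Compute V_q(n, t) = Σ_{j=0}^2 C(n, j) (q−1)^j.
  j = 0: C(15,0)·(1)^0 = 1·1 = 1.
  j = 1: C(15,1)·(1)^1 = 15·1 = 15.
  j = 2: C(15,2)·(1)^2 = 105·1 = 105.
  V_q(n, t) = 1 + 15 + 105 = 121.
Step 2: q^n = 2^15 = 32768.
Step 3: Hamming bound ⌊q^n / V_q(n,t)⌋ = ⌊32768/121⌋ = 270.
Step 4: Compare |C| = 110 to 270: satisfied.
The claimed |C| lies below the Hamming bound.


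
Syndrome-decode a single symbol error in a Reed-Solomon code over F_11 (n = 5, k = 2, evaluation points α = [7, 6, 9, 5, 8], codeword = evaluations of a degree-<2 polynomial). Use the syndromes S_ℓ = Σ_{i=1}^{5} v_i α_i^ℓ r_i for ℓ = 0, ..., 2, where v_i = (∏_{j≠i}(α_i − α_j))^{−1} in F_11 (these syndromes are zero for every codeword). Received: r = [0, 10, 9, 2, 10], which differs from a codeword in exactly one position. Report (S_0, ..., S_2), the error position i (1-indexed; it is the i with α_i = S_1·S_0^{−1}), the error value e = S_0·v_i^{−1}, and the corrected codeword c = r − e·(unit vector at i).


S = (4, 2, 1), error at position 2, error magnitude e = 9, c = [0, 1, 9, 2, 10].

Step 1: column multipliers v_i = (∏_{j≠i}(α_i − α_j))^{−1} mod 11.
  i = 1 (α = 7): (7−6)(7−9)(7−5)(7−8) = 1·(−2)·2·(−1) = 4 ≡ 4, so v_1 = 4^{−1} = 3 (mod 11).
  i = 2 (α = 6): (6−7)(6−9)(6−5)(6−8) = (−1)·(−3)·1·(−2) = −6 ≡ 5, so v_2 = 5^{−1} = 9 (mod 11).
  i = 3 (α = 9): (9−7)(9−6)(9−5)(9−8) = 2·3·4·1 = 24 ≡ 2, so v_3 = 2^{−1} = 6 (mod 11).
  i = 4 (α = 5): (5−7)(5−6)(5−9)(5−8) = (−2)·(−1)·(−4)·(−3) = 24 ≡ 2, so v_4 = 2^{−1} = 6 (mod 11).
  i = 5 (α = 8): (8−7)(8−6)(8−9)(8−5) = 1·2·(−1)·3 = −6 ≡ 5, so v_5 = 5^{−1} = 9 (mod 11).
  v = [3, 9, 6, 6, 9].
Step 2: syndromes of r = [0, 10, 9, 2, 10] (all sums mod 11).
  S_0 = Σ v_i r_i = 3·0 + 9·10 + 6·9 + 6·2 + 9·10 = 246 ≡ 4.
  S_1 = Σ v_i α_i r_i = 3·7·0 + 9·6·10 + 6·9·9 + 6·5·2 + 9·8·10 = 1806 ≡ 2.
  α_i^2 mod 11 = [5, 3, 4, 3, 9].
  S_2 = Σ v_i α_i^2 r_i = 3·5·0 + 9·3·10 + 6·4·9 + 6·3·2 + 9·9·10 = 1332 ≡ 1.
  S = (4, 2, 1) ≠ 0, so r is not a codeword (an error is present).
Step 3: locate the error. For a single error e at position i, S_ℓ = v_i·e·α_i^ℓ, so α_err = S_1/S_0.
  S_0^{−1} = 4^{−1} = 3 (mod 11), so α_err = 2·3 = 6 ≡ 6 = α_2. Error position i = 2.
  Consistency check: S_2/S_1 = 1·6 = 6 ≡ 6 = α_err ✓ (single-error assumption holds).
Step 4: error magnitude e = S_0/v_2 = S_0·∏_{j≠2}(α_2 − α_j) = 4·5 = 20 ≡ 9 (mod 11).
Step 5: correct position 2: c_2 = r_2 − e = 10 − 9 ≡ 1 (mod 11). Hence c = [0, 1, 9, 2, 10].
  Check: interpolating c through the α_i gives m(x) = 7 + 10·x (degree < 2) with m(α_i) = c_i for every i, so c is indeed a codeword.


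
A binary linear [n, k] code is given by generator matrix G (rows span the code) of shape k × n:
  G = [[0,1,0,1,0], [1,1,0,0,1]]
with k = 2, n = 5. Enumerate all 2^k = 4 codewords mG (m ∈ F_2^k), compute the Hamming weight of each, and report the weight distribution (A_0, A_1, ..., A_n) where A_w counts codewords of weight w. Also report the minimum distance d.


Weight distribution: A_0 = 1, A_2 = 1, A_3 = 2. Minimum distance d = 2.

Enumerate all 2^2 = 4 messages m ∈ F_2^2.
For each, compute codeword c = mG in F_2^5, then tally its weight.
  m = 00 → c = 00000, weight = 0.
  m = 10 → c = 01010, weight = 2.
  m = 01 → c = 11001, weight = 3.
  m = 11 → c = 10011, weight = 3.
Tally weights:
  weight 0: 1 codewords.
  weight 2: 1 codewords.
  weight 3: 2 codewords.
Minimum distance d = smallest w > 0 with A_w > 0 = 2.
Sanity: Σ A_w = 4 = 2^2 = 4 ✓.


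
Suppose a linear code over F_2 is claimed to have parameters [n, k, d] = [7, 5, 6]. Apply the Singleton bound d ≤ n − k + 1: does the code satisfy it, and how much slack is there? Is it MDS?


Singleton RHS = n − k + 1 = 3, slack = -3, bound violated (no such code; not MDS).

Singleton bound: d ≤ n − k + 1.
Here n = 7, k = 5, so n − k + 1 = 3.
Given d = 6, check d ≤ 3: NO.
Slack = (n − k + 1) − d = -3.
The slack is negative: d = 6 exceeds n − k + 1 = 3 by 3, so the Singleton bound is violated and no linear [7, 5, 6]_2 code can exist. In particular it is not MDS (MDS requires d = n − k + 1 exactly).
Description: the claimed parameters are [7, 5, 6]_2; such a code would be impossible (violates the Singleton bound).


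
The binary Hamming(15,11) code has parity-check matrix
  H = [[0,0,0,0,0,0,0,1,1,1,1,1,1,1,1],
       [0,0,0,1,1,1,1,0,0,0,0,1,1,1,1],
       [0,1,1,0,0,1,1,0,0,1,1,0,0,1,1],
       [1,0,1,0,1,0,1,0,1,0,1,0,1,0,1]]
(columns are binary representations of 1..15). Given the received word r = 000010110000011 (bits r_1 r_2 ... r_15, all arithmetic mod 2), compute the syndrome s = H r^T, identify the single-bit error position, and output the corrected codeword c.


s = (1, 0, 1, 1)^T, error position = 11, corrected codeword c = 000010110010011

Compute s = H r^T mod 2 one row at a time:
  s_1 = 1 + 0 + 0 + 0 + 0 + 0 + 1 + 1 = 3 ≡ 1 (mod 2).
  s_2 = 0 + 1 + 0 + 1 + 0 + 0 + 1 + 1 = 4 ≡ 0 (mod 2).
  s_3 = 0 + 0 + 0 + 1 + 0 + 0 + 1 + 1 = 3 ≡ 1 (mod 2).
  s_4 = 0 + 0 + 1 + 1 + 0 + 0 + 0 + 1 = 3 ≡ 1 (mod 2).
s = (1, 0, 1, 1)^T — this equals column 11 of H (binary 1011), so error is at position 11.
Correct: flip bit 11 of r = 000010110000011 to get c = 000010110010011.


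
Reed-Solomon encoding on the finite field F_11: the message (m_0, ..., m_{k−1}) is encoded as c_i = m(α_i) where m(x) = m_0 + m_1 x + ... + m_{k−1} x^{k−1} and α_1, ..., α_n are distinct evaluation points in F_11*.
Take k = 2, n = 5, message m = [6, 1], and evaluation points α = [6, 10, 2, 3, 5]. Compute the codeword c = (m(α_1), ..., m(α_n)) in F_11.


c = [1, 5, 8, 9, 0]

Message polynomial: m(x) = 6 + 1·x (mod 11).
For each evaluation point α_i, compute m(α_i) mod 11:
  α_1 = 6: Horner steps 1 → 1, so m(6) = 1.
  α_2 = 10: Horner steps 1 → 5, so m(10) = 5.
  α_3 = 2: Horner steps 1 → 8, so m(2) = 8.
  α_4 = 3: Horner steps 1 → 9, so m(3) = 9.
  α_5 = 5: Horner steps 1 → 0, so m(5) = 0.
Codeword c = [1, 5, 8, 9, 0] ∈ F_11^5.


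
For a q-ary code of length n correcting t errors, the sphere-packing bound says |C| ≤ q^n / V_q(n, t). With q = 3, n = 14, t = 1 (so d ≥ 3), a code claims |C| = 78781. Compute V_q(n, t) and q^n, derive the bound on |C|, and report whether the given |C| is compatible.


V_q(n, t) = 29, q^n = 4782969, Hamming bound = 164929, |C| = 78781 ≤ bound (satisfied).

Step 1: Compute V_q(n, t) = Σ_{j=0}^1 C(n, j) (q−1)^j.
  j = 0: C(14,0)·(2)^0 = 1·1 = 1.
  j = 1: C(14,1)·(2)^1 = 14·2 = 28.
  V_q(n, t) = 1 + 28 = 29.
Step 2: q^n = 3^14 = 4782969.
Step 3: Hamming bound ⌊q^n / V_q(n,t)⌋ = ⌊4782969/29⌋ = 164929.
Step 4: Compare |C| = 78781 to 164929: satisfied.
The claimed |C| lies below the Hamming bound.


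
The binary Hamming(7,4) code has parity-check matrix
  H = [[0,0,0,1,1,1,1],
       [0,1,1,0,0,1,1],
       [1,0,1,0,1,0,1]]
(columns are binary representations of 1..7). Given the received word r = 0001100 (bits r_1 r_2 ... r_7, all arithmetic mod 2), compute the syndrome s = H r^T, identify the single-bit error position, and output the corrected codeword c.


s = (0, 0, 1)^T, error position = 1, corrected codeword c = 1001100

Compute s = H r^T mod 2 one row at a time:
  s_1 = 1 + 1 + 0 + 0 = 2 ≡ 0 (mod 2).
  s_2 = 0 + 0 + 0 + 0 = 0 ≡ 0 (mod 2).
  s_3 = 0 + 0 + 1 + 0 = 1 ≡ 1 (mod 2).
s = (0, 0, 1)^T — this equals column 1 of H (binary 001), so error is at position 1.
Correct: flip bit 1 of r = 0001100 to get c = 1001100.


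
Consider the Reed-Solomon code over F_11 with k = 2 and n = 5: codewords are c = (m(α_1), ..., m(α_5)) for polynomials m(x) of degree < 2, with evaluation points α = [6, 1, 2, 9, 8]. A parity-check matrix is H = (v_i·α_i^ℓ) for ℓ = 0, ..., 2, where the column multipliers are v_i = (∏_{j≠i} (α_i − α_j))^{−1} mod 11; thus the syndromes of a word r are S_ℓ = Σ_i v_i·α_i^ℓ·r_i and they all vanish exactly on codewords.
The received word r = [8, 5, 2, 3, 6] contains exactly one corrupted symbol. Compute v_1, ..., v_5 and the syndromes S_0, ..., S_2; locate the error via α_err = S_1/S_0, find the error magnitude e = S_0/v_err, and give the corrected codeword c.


S = (4, 2, 1), error at position 1, error magnitude e = 7, c = [1, 5, 2, 3, 6].

Step 1: column multipliers v_i = (∏_{j≠i}(α_i − α_j))^{−1} mod 11.
  i = 1 (α = 6): (6−1)(6−2)(6−9)(6−8) = 5·4·(−3)·(−2) = 120 ≡ 10, so v_1 = 10^{−1} = 10 (mod 11).
  i = 2 (α = 1): (1−6)(1−2)(1−9)(1−8) = (−5)·(−1)·(−8)·(−7) = 280 ≡ 5, so v_2 = 5^{−1} = 9 (mod 11).
  i = 3 (α = 2): (2−6)(2−1)(2−9)(2−8) = (−4)·1·(−7)·(−6) = −168 ≡ 8, so v_3 = 8^{−1} = 7 (mod 11).
  i = 4 (α = 9): (9−6)(9−1)(9−2)(9−8) = 3·8·7·1 = 168 ≡ 3, so v_4 = 3^{−1} = 4 (mod 11).
  i = 5 (α = 8): (8−6)(8−1)(8−2)(8−9) = 2·7·6·(−1) = −84 ≡ 4, so v_5 = 4^{−1} = 3 (mod 11).
  v = [10, 9, 7, 4, 3].
Step 2: syndromes of r = [8, 5, 2, 3, 6] (all sums mod 11).
  S_0 = Σ v_i r_i = 10·8 + 9·5 + 7·2 + 4·3 + 3·6 = 169 ≡ 4.
  S_1 = Σ v_i α_i r_i = 10·6·8 + 9·1·5 + 7·2·2 + 4·9·3 + 3·8·6 = 805 ≡ 2.
  α_i^2 mod 11 = [3, 1, 4, 4, 9].
  S_2 = Σ v_i α_i^2 r_i = 10·3·8 + 9·1·5 + 7·4·2 + 4·4·3 + 3·9·6 = 551 ≡ 1.
  S = (4, 2, 1) ≠ 0, so r is not a codeword (an error is present).
Step 3: locate the error. For a single error e at position i, S_ℓ = v_i·e·α_i^ℓ, so α_err = S_1/S_0.
  S_0^{−1} = 4^{−1} = 3 (mod 11), so α_err = 2·3 = 6 ≡ 6 = α_1. Error position i = 1.
  Consistency check: S_2/S_1 = 1·6 = 6 ≡ 6 = α_err ✓ (single-error assumption holds).
Step 4: error magnitude e = S_0/v_1 = S_0·∏_{j≠1}(α_1 − α_j) = 4·10 = 40 ≡ 7 (mod 11).
Step 5: correct position 1: c_1 = r_1 − e = 8 − 7 ≡ 1 (mod 11). Hence c = [1, 5, 2, 3, 6].
  Check: interpolating c through the α_i gives m(x) = 8 + 8·x (degree < 2) with m(α_i) = c_i for every i, so c is indeed a codeword.


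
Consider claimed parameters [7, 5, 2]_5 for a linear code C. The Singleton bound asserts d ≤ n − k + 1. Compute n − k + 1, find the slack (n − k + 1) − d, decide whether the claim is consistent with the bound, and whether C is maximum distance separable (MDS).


Singleton RHS = n − k + 1 = 3, slack = 1, bound satisfied, not MDS.

Singleton bound: d ≤ n − k + 1.
Here n = 7, k = 5, so n − k + 1 = 3.
Given d = 2, check d ≤ 3: YES.
Slack = (n − k + 1) − d = 1.
The code is NOT MDS (slack = 1 > 0).
Description: the claimed parameters are [7, 5, 2]_5; such a code would be non-MDS.


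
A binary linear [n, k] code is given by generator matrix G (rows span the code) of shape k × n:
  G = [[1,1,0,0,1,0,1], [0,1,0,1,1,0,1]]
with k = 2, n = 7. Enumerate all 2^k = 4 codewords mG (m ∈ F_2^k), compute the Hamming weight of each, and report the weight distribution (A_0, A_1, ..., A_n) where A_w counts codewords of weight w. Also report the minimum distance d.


Weight distribution: A_0 = 1, A_2 = 1, A_4 = 2. Minimum distance d = 2.

Enumerate all 2^2 = 4 messages m ∈ F_2^2.
For each, compute codeword c = mG in F_2^7, then tally its weight.
  m = 00 → c = 0000000, weight = 0.
  m = 10 → c = 1100101, weight = 4.
  m = 01 → c = 0101101, weight = 4.
  m = 11 → c = 1001000, weight = 2.
Tally weights:
  weight 0: 1 codewords.
  weight 2: 1 codewords.
  weight 4: 2 codewords.
Minimum distance d = smallest w > 0 with A_w > 0 = 2.
Sanity: Σ A_w = 4 = 2^2 = 4 ✓.


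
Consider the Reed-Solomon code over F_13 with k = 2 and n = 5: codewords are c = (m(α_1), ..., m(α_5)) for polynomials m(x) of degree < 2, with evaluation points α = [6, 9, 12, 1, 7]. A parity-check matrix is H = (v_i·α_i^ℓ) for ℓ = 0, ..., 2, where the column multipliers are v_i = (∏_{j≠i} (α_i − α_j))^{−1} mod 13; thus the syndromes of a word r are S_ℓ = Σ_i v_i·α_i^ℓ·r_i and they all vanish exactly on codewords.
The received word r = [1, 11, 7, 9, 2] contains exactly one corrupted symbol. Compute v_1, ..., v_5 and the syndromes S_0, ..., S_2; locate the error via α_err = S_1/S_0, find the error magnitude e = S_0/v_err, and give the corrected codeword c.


S = (6, 2, 5), error at position 2, error magnitude e = 7, c = [1, 4, 7, 9, 2].

Step 1: column multipliers v_i = (∏_{j≠i}(α_i − α_j))^{−1} mod 13.
  i = 1 (α = 6): (6−9)(6−12)(6−1)(6−7) = (−3)·(−6)·5·(−1) = −90 ≡ 1, so v_1 = 1^{−1} = 1 (mod 13).
  i = 2 (α = 9): (9−6)(9−12)(9−1)(9−7) = 3·(−3)·8·2 = −144 ≡ 12, so v_2 = 12^{−1} = 12 (mod 13).
  i = 3 (α = 12): (12−6)(12−9)(12−1)(12−7) = 6·3·11·5 = 990 ≡ 2, so v_3 = 2^{−1} = 7 (mod 13).
  i = 4 (α = 1): (1−6)(1−9)(1−12)(1−7) = (−5)·(−8)·(−11)·(−6) = 2640 ≡ 1, so v_4 = 1^{−1} = 1 (mod 13).
  i = 5 (α = 7): (7−6)(7−9)(7−12)(7−1) = 1·(−2)·(−5)·6 = 60 ≡ 8, so v_5 = 8^{−1} = 5 (mod 13).
  v = [1, 12, 7, 1, 5].
Step 2: syndromes of r = [1, 11, 7, 9, 2] (all sums mod 13).
  S_0 = Σ v_i r_i = 1·1 + 12·11 + 7·7 + 1·9 + 5·2 = 201 ≡ 6.
  S_1 = Σ v_i α_i r_i = 1·6·1 + 12·9·11 + 7·12·7 + 1·1·9 + 5·7·2 = 1861 ≡ 2.
  α_i^2 mod 13 = [10, 3, 1, 1, 10].
  S_2 = Σ v_i α_i^2 r_i = 1·10·1 + 12·3·11 + 7·1·7 + 1·1·9 + 5·10·2 = 564 ≡ 5.
  S = (6, 2, 5) ≠ 0, so r is not a codeword (an error is present).
Step 3: locate the error. For a single error e at position i, S_ℓ = v_i·e·α_i^ℓ, so α_err = S_1/S_0.
  S_0^{−1} = 6^{−1} = 11 (mod 13), so α_err = 2·11 = 22 ≡ 9 = α_2. Error position i = 2.
  Consistency check: S_2/S_1 = 5·7 = 35 ≡ 9 = α_err ✓ (single-error assumption holds).
Step 4: error magnitude e = S_0/v_2 = S_0·∏_{j≠2}(α_2 − α_j) = 6·12 = 72 ≡ 7 (mod 13).
Step 5: correct position 2: c_2 = r_2 − e = 11 − 7 ≡ 4 (mod 13). Hence c = [1, 4, 7, 9, 2].
  Check: interpolating c through the α_i gives m(x) = 8 + 1·x (degree < 2) with m(α_i) = c_i for every i, so c is indeed a codeword.


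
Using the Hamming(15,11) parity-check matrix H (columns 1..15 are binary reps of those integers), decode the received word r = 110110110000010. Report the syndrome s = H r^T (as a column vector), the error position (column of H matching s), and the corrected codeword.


s = (0, 0, 1, 1)^T, error position = 3, corrected codeword c = 111110110000010

Compute s = H r^T mod 2 one row at a time:
  s_1 = 1 + 0 + 0 + 0 + 0 + 0 + 1 + 0 = 2 ≡ 0 (mod 2).
  s_2 = 1 + 1 + 0 + 1 + 0 + 0 + 1 + 0 = 4 ≡ 0 (mod 2).
  s_3 = 1 + 0 + 0 + 1 + 0 + 0 + 1 + 0 = 3 ≡ 1 (mod 2).
  s_4 = 1 + 0 + 1 + 1 + 0 + 0 + 0 + 0 = 3 ≡ 1 (mod 2).
s = (0, 0, 1, 1)^T — this equals column 3 of H (binary 0011), so error is at position 3.
Correct: flip bit 3 of r = 110110110000010 to get c = 111110110000010.


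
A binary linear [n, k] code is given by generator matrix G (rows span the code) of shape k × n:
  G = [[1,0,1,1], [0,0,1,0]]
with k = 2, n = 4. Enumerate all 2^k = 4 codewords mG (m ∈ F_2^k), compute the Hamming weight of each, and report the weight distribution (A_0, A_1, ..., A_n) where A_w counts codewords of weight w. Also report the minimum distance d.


Weight distribution: A_0 = 1, A_1 = 1, A_2 = 1, A_3 = 1. Minimum distance d = 1.

Enumerate all 2^2 = 4 messages m ∈ F_2^2.
For each, compute codeword c = mG in F_2^4, then tally its weight.
  m = 00 → c = 0000, weight = 0.
  m = 10 → c = 1011, weight = 3.
  m = 01 → c = 0010, weight = 1.
  m = 11 → c = 1001, weight = 2.
Tally weights:
  weight 0: 1 codewords.
  weight 1: 1 codewords.
  weight 2: 1 codewords.
  weight 3: 1 codewords.
Minimum distance d = smallest w > 0 with A_w > 0 = 1.
Sanity: Σ A_w = 4 = 2^2 = 4 ✓.


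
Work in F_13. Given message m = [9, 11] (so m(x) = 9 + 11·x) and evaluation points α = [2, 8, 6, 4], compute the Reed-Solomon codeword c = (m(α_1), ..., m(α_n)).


c = [5, 6, 10, 1]

Message polynomial: m(x) = 9 + 11·x (mod 13).
For each evaluation point α_i, compute m(α_i) mod 13:
  α_1 = 2: Horner steps 11 → 5, so m(2) = 5.
  α_2 = 8: Horner steps 11 → 6, so m(8) = 6.
  α_3 = 6: Horner steps 11 → 10, so m(6) = 10.
  α_4 = 4: Horner steps 11 → 1, so m(4) = 1.
Codeword c = [5, 6, 10, 1] ∈ F_13^4.


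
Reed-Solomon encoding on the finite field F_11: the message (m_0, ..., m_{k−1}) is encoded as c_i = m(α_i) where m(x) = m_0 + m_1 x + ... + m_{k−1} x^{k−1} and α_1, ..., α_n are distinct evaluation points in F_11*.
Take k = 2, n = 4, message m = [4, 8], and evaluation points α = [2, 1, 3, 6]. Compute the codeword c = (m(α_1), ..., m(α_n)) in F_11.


c = [9, 1, 6, 8]

Message polynomial: m(x) = 4 + 8·x (mod 11).
For each evaluation point α_i, compute m(α_i) mod 11:
  α_1 = 2: Horner steps 8 → 9, so m(2) = 9.
  α_2 = 1: Horner steps 8 → 1, so m(1) = 1.
  α_3 = 3: Horner steps 8 → 6, so m(3) = 6.
  α_4 = 6: Horner steps 8 → 8, so m(6) = 8.
Codeword c = [9, 1, 6, 8] ∈ F_11^4.


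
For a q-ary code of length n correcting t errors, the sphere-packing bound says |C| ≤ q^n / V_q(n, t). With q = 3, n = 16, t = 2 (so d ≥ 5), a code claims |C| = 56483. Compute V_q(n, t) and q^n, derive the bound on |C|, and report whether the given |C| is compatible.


V_q(n, t) = 513, q^n = 43046721, Hamming bound = 83911, |C| = 56483 ≤ bound (satisfied).

Step 1: Compute V_q(n, t) = Σ_{j=0}^2 C(n, j) (q−1)^j.
  j = 0: C(16,0)·(2)^0 = 1·1 = 1.
  j = 1: C(16,1)·(2)^1 = 16·2 = 32.
  j = 2: C(16,2)·(2)^2 = 120·4 = 480.
  V_q(n, t) = 1 + 32 + 480 = 513.
Step 2: q^n = 3^16 = 43046721.
Step 3: Hamming bound ⌊q^n / V_q(n,t)⌋ = ⌊43046721/513⌋ = 83911.
Step 4: Compare |C| = 56483 to 83911: satisfied.
The claimed |C| lies below the Hamming bound.


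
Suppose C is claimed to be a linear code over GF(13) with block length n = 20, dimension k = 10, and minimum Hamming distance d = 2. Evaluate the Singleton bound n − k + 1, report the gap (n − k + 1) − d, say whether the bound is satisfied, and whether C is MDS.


Singleton RHS = n − k + 1 = 11, slack = 9, bound satisfied, not MDS.

Singleton bound: d ≤ n − k + 1.
Here n = 20, k = 10, so n − k + 1 = 11.
Given d = 2, check d ≤ 11: YES.
Slack = (n − k + 1) − d = 9.
The code is NOT MDS (slack = 9 > 0).
Description: the claimed parameters are [20, 10, 2]_13; such a code would be non-MDS.


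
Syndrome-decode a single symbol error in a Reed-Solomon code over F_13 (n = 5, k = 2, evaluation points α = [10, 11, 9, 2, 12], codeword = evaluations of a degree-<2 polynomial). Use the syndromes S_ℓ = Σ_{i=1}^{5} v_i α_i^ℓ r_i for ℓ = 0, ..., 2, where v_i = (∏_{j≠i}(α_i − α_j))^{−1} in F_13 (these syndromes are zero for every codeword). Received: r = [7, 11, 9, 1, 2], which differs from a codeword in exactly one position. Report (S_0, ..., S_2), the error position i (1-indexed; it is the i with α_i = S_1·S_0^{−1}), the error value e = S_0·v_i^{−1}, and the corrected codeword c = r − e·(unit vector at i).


S = (11, 8, 7), error at position 3, error magnitude e = 6, c = [7, 11, 3, 1, 2].

Step 1: column multipliers v_i = (∏_{j≠i}(α_i − α_j))^{−1} mod 13.
  i = 1 (α = 10): (10−11)(10−9)(10−2)(10−12) = (−1)·1·8·(−2) = 16 ≡ 3, so v_1 = 3^{−1} = 9 (mod 13).
  i = 2 (α = 11): (11−10)(11−9)(11−2)(11−12) = 1·2·9·(−1) = −18 ≡ 8, so v_2 = 8^{−1} = 5 (mod 13).
  i = 3 (α = 9): (9−10)(9−11)(9−2)(9−12) = (−1)·(−2)·7·(−3) = −42 ≡ 10, so v_3 = 10^{−1} = 4 (mod 13).
  i = 4 (α = 2): (2−10)(2−11)(2−9)(2−12) = (−8)·(−9)·(−7)·(−10) = 5040 ≡ 9, so v_4 = 9^{−1} = 3 (mod 13).
  i = 5 (α = 12): (12−10)(12−11)(12−9)(12−2) = 2·1·3·10 = 60 ≡ 8, so v_5 = 8^{−1} = 5 (mod 13).
  v = [9, 5, 4, 3, 5].
Step 2: syndromes of r = [7, 11, 9, 1, 2] (all sums mod 13).
  S_0 = Σ v_i r_i = 9·7 + 5·11 + 4·9 + 3·1 + 5·2 = 167 ≡ 11.
  S_1 = Σ v_i α_i r_i = 9·10·7 + 5·11·11 + 4·9·9 + 3·2·1 + 5·12·2 = 1685 ≡ 8.
  α_i^2 mod 13 = [9, 4, 3, 4, 1].
  S_2 = Σ v_i α_i^2 r_i = 9·9·7 + 5·4·11 + 4·3·9 + 3·4·1 + 5·1·2 = 917 ≡ 7.
  S = (11, 8, 7) ≠ 0, so r is not a codeword (an error is present).
Step 3: locate the error. For a single error e at position i, S_ℓ = v_i·e·α_i^ℓ, so α_err = S_1/S_0.
  S_0^{−1} = 11^{−1} = 6 (mod 13), so α_err = 8·6 = 48 ≡ 9 = α_3. Error position i = 3.
  Consistency check: S_2/S_1 = 7·5 = 35 ≡ 9 = α_err ✓ (single-error assumption holds).
Step 4: error magnitude e = S_0/v_3 = S_0·∏_{j≠3}(α_3 − α_j) = 11·10 = 110 ≡ 6 (mod 13).
Step 5: correct position 3: c_3 = r_3 − e = 9 − 6 ≡ 3 (mod 13). Hence c = [7, 11, 3, 1, 2].
  Check: interpolating c through the α_i gives m(x) = 6 + 4·x (degree < 2) with m(α_i) = c_i for every i, so c is indeed a codeword.


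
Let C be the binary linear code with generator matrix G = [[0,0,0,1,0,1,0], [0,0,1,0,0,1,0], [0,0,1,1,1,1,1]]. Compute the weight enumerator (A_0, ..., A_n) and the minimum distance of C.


Weight distribution: A_0 = 1, A_2 = 3, A_3 = 3, A_5 = 1. Minimum distance d = 2.

Enumerate all 2^3 = 8 messages m ∈ F_2^3.
For each, compute codeword c = mG in F_2^7, then tally its weight.
  m = 000 → c = 0000000, weight = 0.
  m = 100 → c = 0001010, weight = 2.
  m = 010 → c = 0010010, weight = 2.
  m = 110 → c = 0011000, weight = 2.
  m = 001 → c = 0011111, weight = 5.
  m = 101 → c = 0010101, weight = 3.
  m = 011 → c = 0001101, weight = 3.
  m = 111 → c = 0000111, weight = 3.
Tally weights:
  weight 0: 1 codewords.
  weight 2: 3 codewords.
  weight 3: 3 codewords.
  weight 5: 1 codewords.
Minimum distance d = smallest w > 0 with A_w > 0 = 2.
Sanity: Σ A_w = 8 = 2^3 = 8 ✓.


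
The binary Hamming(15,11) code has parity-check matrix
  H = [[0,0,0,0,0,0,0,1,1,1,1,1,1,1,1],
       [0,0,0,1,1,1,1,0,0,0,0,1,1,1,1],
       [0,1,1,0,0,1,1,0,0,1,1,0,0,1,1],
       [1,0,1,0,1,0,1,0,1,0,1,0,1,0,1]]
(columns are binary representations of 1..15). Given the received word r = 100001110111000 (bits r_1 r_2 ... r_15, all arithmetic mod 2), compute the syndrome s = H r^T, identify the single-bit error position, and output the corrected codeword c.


s = (0, 1, 0, 1)^T, error position = 5, corrected codeword c = 100011110111000

Compute s = H r^T mod 2 one row at a time:
  s_1 = 1 + 0 + 1 + 1 + 1 + 0 + 0 + 0 = 4 ≡ 0 (mod 2).
  s_2 = 0 + 0 + 1 + 1 + 1 + 0 + 0 + 0 = 3 ≡ 1 (mod 2).
  s_3 = 0 + 0 + 1 + 1 + 1 + 1 + 0 + 0 = 4 ≡ 0 (mod 2).
  s_4 = 1 + 0 + 0 + 1 + 0 + 1 + 0 + 0 = 3 ≡ 1 (mod 2).
s = (0, 1, 0, 1)^T — this equals column 5 of H (binary 0101), so error is at position 5.
Correct: flip bit 5 of r = 100001110111000 to get c = 100011110111000.


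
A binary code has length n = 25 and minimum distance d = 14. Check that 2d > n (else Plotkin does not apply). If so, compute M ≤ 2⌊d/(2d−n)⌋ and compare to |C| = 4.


Plotkin bound M ≤ 8; given |C| = 4 ≤ bound (satisfied).

Check applicability: 2d = 28, n = 25.
2d − n = 3 > 0, so Plotkin applies.
Compute d/(2d−n) = 14/3 ≈ 4.6667.
⌊d/(2d−n)⌋ = 4.
Plotkin bound: M ≤ 2·4 = 8.
Given |C| = 4, check: satisfied.
This |C| is below the Plotkin bound.


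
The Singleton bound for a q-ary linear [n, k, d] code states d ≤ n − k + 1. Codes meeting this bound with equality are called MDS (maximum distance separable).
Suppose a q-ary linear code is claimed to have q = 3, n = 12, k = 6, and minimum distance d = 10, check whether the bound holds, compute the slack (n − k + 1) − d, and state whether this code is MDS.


Singleton RHS = n − k + 1 = 7, slack = -3, bound violated (no such code; not MDS).

Singleton bound: d ≤ n − k + 1.
Here n = 12, k = 6, so n − k + 1 = 7.
Given d = 10, check d ≤ 7: NO.
Slack = (n − k + 1) − d = -3.
The slack is negative: d = 10 exceeds n − k + 1 = 7 by 3, so the Singleton bound is violated and no linear [12, 6, 10]_3 code can exist. In particular it is not MDS (MDS requires d = n − k + 1 exactly).
Description: the claimed parameters are [12, 6, 10]_3; such a code would be impossible (violates the Singleton bound).


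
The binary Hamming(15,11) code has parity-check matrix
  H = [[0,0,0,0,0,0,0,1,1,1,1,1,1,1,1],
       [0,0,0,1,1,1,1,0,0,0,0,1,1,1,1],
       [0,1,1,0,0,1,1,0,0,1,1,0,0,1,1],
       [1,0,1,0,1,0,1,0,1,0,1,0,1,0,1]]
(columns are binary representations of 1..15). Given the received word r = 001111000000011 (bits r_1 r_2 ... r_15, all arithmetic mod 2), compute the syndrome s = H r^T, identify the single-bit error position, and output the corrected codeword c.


s = (0, 1, 0, 1)^T, error position = 5, corrected codeword c = 001101000000011

Compute s = H r^T mod 2 one row at a time:
  s_1 = 0 + 0 + 0 + 0 + 0 + 0 + 1 + 1 = 2 ≡ 0 (mod 2).
  s_2 = 1 + 1 + 1 + 0 + 0 + 0 + 1 + 1 = 5 ≡ 1 (mod 2).
  s_3 = 0 + 1 + 1 + 0 + 0 + 0 + 1 + 1 = 4 ≡ 0 (mod 2).
  s_4 = 0 + 1 + 1 + 0 + 0 + 0 + 0 + 1 = 3 ≡ 1 (mod 2).
s = (0, 1, 0, 1)^T — this equals column 5 of H (binary 0101), so error is at position 5.
Correct: flip bit 5 of r = 001111000000011 to get c = 001101000000011.


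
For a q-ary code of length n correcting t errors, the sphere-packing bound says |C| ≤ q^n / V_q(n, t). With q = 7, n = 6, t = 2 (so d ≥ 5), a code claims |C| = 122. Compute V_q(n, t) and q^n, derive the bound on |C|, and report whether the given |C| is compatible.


V_q(n, t) = 577, q^n = 117649, Hamming bound = 203, |C| = 122 ≤ bound (satisfied).

Step 1: Compute V_q(n, t) = Σ_{j=0}^2 C(n, j) (q−1)^j.
  j = 0: C(6,0)·(6)^0 = 1·1 = 1.
  j = 1: C(6,1)·(6)^1 = 6·6 = 36.
  j = 2: C(6,2)·(6)^2 = 15·36 = 540.
  V_q(n, t) = 1 + 36 + 540 = 577.
Step 2: q^n = 7^6 = 117649.
Step 3: Hamming bound ⌊q^n / V_q(n,t)⌋ = ⌊117649/577⌋ = 203.
Step 4: Compare |C| = 122 to 203: satisfied.
The claimed |C| lies below the Hamming bound.


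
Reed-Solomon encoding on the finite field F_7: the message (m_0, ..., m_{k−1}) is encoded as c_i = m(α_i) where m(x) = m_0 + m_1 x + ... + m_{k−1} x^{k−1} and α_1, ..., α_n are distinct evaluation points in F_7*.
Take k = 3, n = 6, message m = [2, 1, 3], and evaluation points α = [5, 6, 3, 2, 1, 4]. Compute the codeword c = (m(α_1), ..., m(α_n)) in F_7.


c = [5, 4, 4, 2, 6, 5]

Message polynomial: m(x) = 2 + 1·x + 3·x^2 (mod 7).
For each evaluation point α_i, compute m(α_i) mod 7:
  α_1 = 5: Horner steps 3 → 2 → 5, so m(5) = 5.
  α_2 = 6: Horner steps 3 → 5 → 4, so m(6) = 4.
  α_3 = 3: Horner steps 3 → 3 → 4, so m(3) = 4.
  α_4 = 2: Horner steps 3 → 0 → 2, so m(2) = 2.
  α_5 = 1: Horner steps 3 → 4 → 6, so m(1) = 6.
  α_6 = 4: Horner steps 3 → 6 → 5, so m(4) = 5.
Codeword c = [5, 4, 4, 2, 6, 5] ∈ F_7^6.


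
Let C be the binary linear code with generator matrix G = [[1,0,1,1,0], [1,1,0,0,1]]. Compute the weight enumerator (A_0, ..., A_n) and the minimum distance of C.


Weight distribution: A_0 = 1, A_3 = 2, A_4 = 1. Minimum distance d = 3.

Enumerate all 2^2 = 4 messages m ∈ F_2^2.
For each, compute codeword c = mG in F_2^5, then tally its weight.
  m = 00 → c = 00000, weight = 0.
  m = 10 → c = 10110, weight = 3.
  m = 01 → c = 11001, weight = 3.
  m = 11 → c = 01111, weight = 4.
Tally weights:
  weight 0: 1 codewords.
  weight 3: 2 codewords.
  weight 4: 1 codewords.
Minimum distance d = smallest w > 0 with A_w > 0 = 3.
Sanity: Σ A_w = 4 = 2^2 = 4 ✓.


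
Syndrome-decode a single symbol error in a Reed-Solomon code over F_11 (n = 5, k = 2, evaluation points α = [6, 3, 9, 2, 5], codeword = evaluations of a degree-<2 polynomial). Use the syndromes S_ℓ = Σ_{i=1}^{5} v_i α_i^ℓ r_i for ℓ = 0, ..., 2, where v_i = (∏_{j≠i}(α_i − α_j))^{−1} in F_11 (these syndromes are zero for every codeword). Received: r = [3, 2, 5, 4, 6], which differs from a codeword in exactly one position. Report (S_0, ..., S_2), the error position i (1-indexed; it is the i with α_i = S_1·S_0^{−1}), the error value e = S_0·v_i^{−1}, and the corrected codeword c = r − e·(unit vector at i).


S = (7, 10, 8), error at position 2, error magnitude e = 1, c = [3, 1, 5, 4, 6].

Step 1: column multipliers v_i = (∏_{j≠i}(α_i − α_j))^{−1} mod 11.
  i = 1 (α = 6): (6−3)(6−9)(6−2)(6−5) = 3·(−3)·4·1 = −36 ≡ 8, so v_1 = 8^{−1} = 7 (mod 11).
  i = 2 (α = 3): (3−6)(3−9)(3−2)(3−5) = (−3)·(−6)·1·(−2) = −36 ≡ 8, so v_2 = 8^{−1} = 7 (mod 11).
  i = 3 (α = 9): (9−6)(9−3)(9−2)(9−5) = 3·6·7·4 = 504 ≡ 9, so v_3 = 9^{−1} = 5 (mod 11).
  i = 4 (α = 2): (2−6)(2−3)(2−9)(2−5) = (−4)·(−1)·(−7)·(−3) = 84 ≡ 7, so v_4 = 7^{−1} = 8 (mod 11).
  i = 5 (α = 5): (5−6)(5−3)(5−9)(5−2) = (−1)·2·(−4)·3 = 24 ≡ 2, so v_5 = 2^{−1} = 6 (mod 11).
  v = [7, 7, 5, 8, 6].
Step 2: syndromes of r = [3, 2, 5, 4, 6] (all sums mod 11).
  S_0 = Σ v_i r_i = 7·3 + 7·2 + 5·5 + 8·4 + 6·6 = 128 ≡ 7.
  S_1 = Σ v_i α_i r_i = 7·6·3 + 7·3·2 + 5·9·5 + 8·2·4 + 6·5·6 = 637 ≡ 10.
  α_i^2 mod 11 = [3, 9, 4, 4, 3].
  S_2 = Σ v_i α_i^2 r_i = 7·3·3 + 7·9·2 + 5·4·5 + 8·4·4 + 6·3·6 = 525 ≡ 8.
  S = (7, 10, 8) ≠ 0, so r is not a codeword (an error is present).
Step 3: locate the error. For a single error e at position i, S_ℓ = v_i·e·α_i^ℓ, so α_err = S_1/S_0.
  S_0^{−1} = 7^{−1} = 8 (mod 11), so α_err = 10·8 = 80 ≡ 3 = α_2. Error position i = 2.
  Consistency check: S_2/S_1 = 8·10 = 80 ≡ 3 = α_err ✓ (single-error assumption holds).
Step 4: error magnitude e = S_0/v_2 = S_0·∏_{j≠2}(α_2 − α_j) = 7·8 = 56 ≡ 1 (mod 11).
Step 5: correct position 2: c_2 = r_2 − e = 2 − 1 ≡ 1 (mod 11). Hence c = [3, 1, 5, 4, 6].
  Check: interpolating c through the α_i gives m(x) = 10 + 8·x (degree < 2) with m(α_i) = c_i for every i, so c is indeed a codeword.


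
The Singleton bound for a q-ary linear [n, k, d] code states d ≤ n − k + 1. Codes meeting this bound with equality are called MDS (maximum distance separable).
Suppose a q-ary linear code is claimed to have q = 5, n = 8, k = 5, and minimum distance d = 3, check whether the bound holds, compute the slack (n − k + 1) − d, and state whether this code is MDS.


Singleton RHS = n − k + 1 = 4, slack = 1, bound satisfied, not MDS.

Singleton bound: d ≤ n − k + 1.
Here n = 8, k = 5, so n − k + 1 = 4.
Given d = 3, check d ≤ 4: YES.
Slack = (n − k + 1) − d = 1.
The code is NOT MDS (slack = 1 > 0).
Description: the claimed parameters are [8, 5, 3]_5; such a code would be non-MDS.


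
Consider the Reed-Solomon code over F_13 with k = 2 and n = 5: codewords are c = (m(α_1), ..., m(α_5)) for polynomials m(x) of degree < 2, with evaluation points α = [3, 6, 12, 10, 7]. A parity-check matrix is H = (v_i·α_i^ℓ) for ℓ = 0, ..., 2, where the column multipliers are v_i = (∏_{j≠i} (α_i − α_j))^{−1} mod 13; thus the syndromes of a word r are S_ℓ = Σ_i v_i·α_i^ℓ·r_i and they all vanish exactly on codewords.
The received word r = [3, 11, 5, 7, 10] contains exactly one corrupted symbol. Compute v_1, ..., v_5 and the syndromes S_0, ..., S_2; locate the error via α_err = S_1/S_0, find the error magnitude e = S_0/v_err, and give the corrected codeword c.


S = (1, 3, 9), error at position 1, error magnitude e = 2, c = [1, 11, 5, 7, 10].

Step 1: column multipliers v_i = (∏_{j≠i}(α_i − α_j))^{−1} mod 13.
  i = 1 (α = 3): (3−6)(3−12)(3−10)(3−7) = (−3)·(−9)·(−7)·(−4) = 756 ≡ 2, so v_1 = 2^{−1} = 7 (mod 13).
  i = 2 (α = 6): (6−3)(6−12)(6−10)(6−7) = 3·(−6)·(−4)·(−1) = −72 ≡ 6, so v_2 = 6^{−1} = 11 (mod 13).
  i = 3 (α = 12): (12−3)(12−6)(12−10)(12−7) = 9·6·2·5 = 540 ≡ 7, so v_3 = 7^{−1} = 2 (mod 13).
  i = 4 (α = 10): (10−3)(10−6)(10−12)(10−7) = 7·4·(−2)·3 = −168 ≡ 1, so v_4 = 1^{−1} = 1 (mod 13).
  i = 5 (α = 7): (7−3)(7−6)(7−12)(7−10) = 4·1·(−5)·(−3) = 60 ≡ 8, so v_5 = 8^{−1} = 5 (mod 13).
  v = [7, 11, 2, 1, 5].
Step 2: syndromes of r = [3, 11, 5, 7, 10] (all sums mod 13).
  S_0 = Σ v_i r_i = 7·3 + 11·11 + 2·5 + 1·7 + 5·10 = 209 ≡ 1.
  S_1 = Σ v_i α_i r_i = 7·3·3 + 11·6·11 + 2·12·5 + 1·10·7 + 5·7·10 = 1329 ≡ 3.
  α_i^2 mod 13 = [9, 10, 1, 9, 10].
  S_2 = Σ v_i α_i^2 r_i = 7·9·3 + 11·10·11 + 2·1·5 + 1·9·7 + 5·10·10 = 1972 ≡ 9.
  S = (1, 3, 9) ≠ 0, so r is not a codeword (an error is present).
Step 3: locate the error. For a single error e at position i, S_ℓ = v_i·e·α_i^ℓ, so α_err = S_1/S_0.
  S_0^{−1} = 1^{−1} = 1 (mod 13), so α_err = 3·1 = 3 ≡ 3 = α_1. Error position i = 1.
  Consistency check: S_2/S_1 = 9·9 = 81 ≡ 3 = α_err ✓ (single-error assumption holds).
Step 4: error magnitude e = S_0/v_1 = S_0·∏_{j≠1}(α_1 − α_j) = 1·2 = 2 ≡ 2 (mod 13).
Step 5: correct position 1: c_1 = r_1 − e = 3 − 2 ≡ 1 (mod 13). Hence c = [1, 11, 5, 7, 10].
  Check: interpolating c through the α_i gives m(x) = 4 + 12·x (degree < 2) with m(α_i) = c_i for every i, so c is indeed a codeword.


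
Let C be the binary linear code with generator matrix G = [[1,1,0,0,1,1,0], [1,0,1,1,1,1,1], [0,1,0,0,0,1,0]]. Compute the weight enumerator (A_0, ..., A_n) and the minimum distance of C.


Weight distribution: A_0 = 1, A_2 = 2, A_4 = 3, A_6 = 2. Minimum distance d = 2.

Enumerate all 2^3 = 8 messages m ∈ F_2^3.
For each, compute codeword c = mG in F_2^7, then tally its weight.
  m = 000 → c = 0000000, weight = 0.
  m = 100 → c = 1100110, weight = 4.
  m = 010 → c = 1011111, weight = 6.
  m = 110 → c = 0111001, weight = 4.
  m = 001 → c = 0100010, weight = 2.
  m = 101 → c = 1000100, weight = 2.
  m = 011 → c = 1111101, weight = 6.
  m = 111 → c = 0011011, weight = 4.
Tally weights:
  weight 0: 1 codewords.
  weight 2: 2 codewords.
  weight 4: 3 codewords.
  weight 6: 2 codewords.
Minimum distance d = smallest w > 0 with A_w > 0 = 2.
Sanity: Σ A_w = 8 = 2^3 = 8 ✓.


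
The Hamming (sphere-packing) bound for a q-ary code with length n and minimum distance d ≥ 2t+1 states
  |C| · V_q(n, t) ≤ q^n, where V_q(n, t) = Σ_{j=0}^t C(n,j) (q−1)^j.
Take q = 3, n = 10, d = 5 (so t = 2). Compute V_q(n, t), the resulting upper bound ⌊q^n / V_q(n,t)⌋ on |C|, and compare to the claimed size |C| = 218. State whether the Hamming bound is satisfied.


V_q(n, t) = 201, q^n = 59049, Hamming bound = 293, |C| = 218 ≤ bound (satisfied).

Step 1: Compute V_q(n, t) = Σ_{j=0}^2 C(n, j) (q−1)^j.
  j = 0: C(10,0)·(2)^0 = 1·1 = 1.
  j = 1: C(10,1)·(2)^1 = 10·2 = 20.
  j = 2: C(10,2)·(2)^2 = 45·4 = 180.
  V_q(n, t) = 1 + 20 + 180 = 201.
Step 2: q^n = 3^10 = 59049.
Step 3: Hamming bound ⌊q^n / V_q(n,t)⌋ = ⌊59049/201⌋ = 293.
Step 4: Compare |C| = 218 to 293: satisfied.
The claimed |C| lies below the Hamming bound.


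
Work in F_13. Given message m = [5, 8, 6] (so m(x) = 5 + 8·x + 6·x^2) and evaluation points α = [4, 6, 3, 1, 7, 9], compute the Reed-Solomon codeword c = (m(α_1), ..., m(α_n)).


c = [3, 9, 5, 6, 4, 4]

Message polynomial: m(x) = 5 + 8·x + 6·x^2 (mod 13).
For each evaluation point α_i, compute m(α_i) mod 13:
  α_1 = 4: Horner steps 6 → 6 → 3, so m(4) = 3.
  α_2 = 6: Horner steps 6 → 5 → 9, so m(6) = 9.
  α_3 = 3: Horner steps 6 → 0 → 5, so m(3) = 5.
  α_4 = 1: Horner steps 6 → 1 → 6, so m(1) = 6.
  α_5 = 7: Horner steps 6 → 11 → 4, so m(7) = 4.
  α_6 = 9: Horner steps 6 → 10 → 4, so m(9) = 4.
Codeword c = [3, 9, 5, 6, 4, 4] ∈ F_13^6.


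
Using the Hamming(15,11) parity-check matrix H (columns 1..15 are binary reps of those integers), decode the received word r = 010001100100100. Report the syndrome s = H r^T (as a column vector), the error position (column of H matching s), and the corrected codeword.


s = (0, 1, 0, 0)^T, error position = 4, corrected codeword c = 010101100100100

Compute s = H r^T mod 2 one row at a time:
  s_1 = 0 + 0 + 1 + 0 + 0 + 1 + 0 + 0 = 2 ≡ 0 (mod 2).
  s_2 = 0 + 0 + 1 + 1 + 0 + 1 + 0 + 0 = 3 ≡ 1 (mod 2).
  s_3 = 1 + 0 + 1 + 1 + 1 + 0 + 0 + 0 = 4 ≡ 0 (mod 2).
  s_4 = 0 + 0 + 0 + 1 + 0 + 0 + 1 + 0 = 2 ≡ 0 (mod 2).
s = (0, 1, 0, 0)^T — this equals column 4 of H (binary 0100), so error is at position 4.
Correct: flip bit 4 of r = 010001100100100 to get c = 010101100100100.


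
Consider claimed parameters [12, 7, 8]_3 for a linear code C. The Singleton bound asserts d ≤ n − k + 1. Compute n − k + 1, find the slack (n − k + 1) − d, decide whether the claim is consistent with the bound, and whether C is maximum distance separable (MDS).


Singleton RHS = n − k + 1 = 6, slack = -2, bound violated (no such code; not MDS).

Singleton bound: d ≤ n − k + 1.
Here n = 12, k = 7, so n − k + 1 = 6.
Given d = 8, check d ≤ 6: NO.
Slack = (n − k + 1) − d = -2.
The slack is negative: d = 8 exceeds n − k + 1 = 6 by 2, so the Singleton bound is violated and no linear [12, 7, 8]_3 code can exist. In particular it is not MDS (MDS requires d = n − k + 1 exactly).
Description: the claimed parameters are [12, 7, 8]_3; such a code would be impossible (violates the Singleton bound).


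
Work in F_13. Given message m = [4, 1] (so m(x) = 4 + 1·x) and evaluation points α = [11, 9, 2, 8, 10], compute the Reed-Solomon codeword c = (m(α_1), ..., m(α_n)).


c = [2, 0, 6, 12, 1]

Message polynomial: m(x) = 4 + 1·x (mod 13).
For each evaluation point α_i, compute m(α_i) mod 13:
  α_1 = 11: Horner steps 1 → 2, so m(11) = 2.
  α_2 = 9: Horner steps 1 → 0, so m(9) = 0.
  α_3 = 2: Horner steps 1 → 6, so m(2) = 6.
  α_4 = 8: Horner steps 1 → 12, so m(8) = 12.
  α_5 = 10: Horner steps 1 → 1, so m(10) = 1.
Codeword c = [2, 0, 6, 12, 1] ∈ F_13^5.


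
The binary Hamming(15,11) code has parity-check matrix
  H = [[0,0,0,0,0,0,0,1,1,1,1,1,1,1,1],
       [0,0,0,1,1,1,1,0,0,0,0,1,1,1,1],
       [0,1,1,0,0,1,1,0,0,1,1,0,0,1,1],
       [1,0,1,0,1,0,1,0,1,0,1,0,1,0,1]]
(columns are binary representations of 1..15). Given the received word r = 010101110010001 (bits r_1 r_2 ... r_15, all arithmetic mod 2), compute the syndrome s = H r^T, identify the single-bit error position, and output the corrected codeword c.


s = (1, 0, 1, 1)^T, error position = 11, corrected codeword c = 010101110000001

Compute s = H r^T mod 2 one row at a time:
  s_1 = 1 + 0 + 0 + 1 + 0 + 0 + 0 + 1 = 3 ≡ 1 (mod 2).
  s_2 = 1 + 0 + 1 + 1 + 0 + 0 + 0 + 1 = 4 ≡ 0 (mod 2).
  s_3 = 1 + 0 + 1 + 1 + 0 + 1 + 0 + 1 = 5 ≡ 1 (mod 2).
  s_4 = 0 + 0 + 0 + 1 + 0 + 1 + 0 + 1 = 3 ≡ 1 (mod 2).
s = (1, 0, 1, 1)^T — this equals column 11 of H (binary 1011), so error is at position 11.
Correct: flip bit 11 of r = 010101110010001 to get c = 010101110000001.


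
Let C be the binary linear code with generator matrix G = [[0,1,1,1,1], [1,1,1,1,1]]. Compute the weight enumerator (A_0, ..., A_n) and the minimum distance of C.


Weight distribution: A_0 = 1, A_1 = 1, A_4 = 1, A_5 = 1. Minimum distance d = 1.

Enumerate all 2^2 = 4 messages m ∈ F_2^2.
For each, compute codeword c = mG in F_2^5, then tally its weight.
  m = 00 → c = 00000, weight = 0.
  m = 10 → c = 01111, weight = 4.
  m = 01 → c = 11111, weight = 5.
  m = 11 → c = 10000, weight = 1.
Tally weights:
  weight 0: 1 codewords.
  weight 1: 1 codewords.
  weight 4: 1 codewords.
  weight 5: 1 codewords.
Minimum distance d = smallest w > 0 with A_w > 0 = 1.
Sanity: Σ A_w = 4 = 2^2 = 4 ✓.
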